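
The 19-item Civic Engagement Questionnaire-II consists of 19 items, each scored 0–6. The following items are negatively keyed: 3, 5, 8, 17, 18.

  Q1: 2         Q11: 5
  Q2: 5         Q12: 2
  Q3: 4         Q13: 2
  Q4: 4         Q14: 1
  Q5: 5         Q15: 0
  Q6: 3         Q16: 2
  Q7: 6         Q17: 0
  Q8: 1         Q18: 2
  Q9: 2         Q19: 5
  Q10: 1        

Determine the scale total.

58

Negatively keyed items use 6 − raw:
  item 3: 6 − 4 = 2
  item 5: 6 − 5 = 1
  item 8: 6 − 1 = 5
  item 17: 6 − 0 = 6
  item 18: 6 − 2 = 4
After reverse-coding: 2, 5, 2, 4, 1, 3, 6, 5, 2, 1, 5, 2, 2, 1, 0, 2, 6, 4, 5
Total = 2 + 5 + 2 + 4 + 1 + 3 + 6 + 5 + 2 + 1 + 5 + 2 + 2 + 1 + 0 + 2 + 6 + 4 + 5 = 58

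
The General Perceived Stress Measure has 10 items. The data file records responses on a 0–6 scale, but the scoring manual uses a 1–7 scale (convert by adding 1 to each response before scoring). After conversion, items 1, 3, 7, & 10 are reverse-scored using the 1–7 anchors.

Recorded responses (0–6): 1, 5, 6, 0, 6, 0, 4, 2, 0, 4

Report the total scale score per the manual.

Convert to 1–7: 2, 6, 7, 1, 7, 1, 5, 3, 1, 5
Reverse-coded (on a 1–7 scale, reversed = 8 − raw):
  item 1: 8 − 2 = 6
  item 3: 8 − 7 = 1
  item 7: 8 − 5 = 3
  item 10: 8 − 5 = 3
Scored: 6, 6, 1, 1, 7, 1, 3, 3, 1, 3
Total = 32

32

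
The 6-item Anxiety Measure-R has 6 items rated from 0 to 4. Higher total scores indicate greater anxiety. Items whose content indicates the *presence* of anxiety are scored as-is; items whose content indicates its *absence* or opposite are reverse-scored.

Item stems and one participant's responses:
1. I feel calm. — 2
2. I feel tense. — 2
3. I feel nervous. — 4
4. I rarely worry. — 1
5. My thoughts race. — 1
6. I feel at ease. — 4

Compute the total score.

12

Items 1, 4, 6 describe the absence/opposite of anxiety → reverse-score.
reversed = (0+4) − raw = 4 − raw.
  item 1: 4 − 2 = 2
  item 2: 2
  item 3: 4
  item 4: 4 − 1 = 3
  item 5: 1
  item 6: 4 − 4 = 0
Total = 2 + 2 + 4 + 3 + 1 + 0 = 12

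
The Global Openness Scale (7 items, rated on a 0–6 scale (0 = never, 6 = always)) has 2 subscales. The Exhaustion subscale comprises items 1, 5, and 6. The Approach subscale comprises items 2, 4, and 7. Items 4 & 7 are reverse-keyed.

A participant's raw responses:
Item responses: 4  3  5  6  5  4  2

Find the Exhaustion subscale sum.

Exhaustion items: 1, 5, 6.
  item 1: 4
  item 5: 5
  item 6: 4
Sum = 4 + 5 + 4 = 13

13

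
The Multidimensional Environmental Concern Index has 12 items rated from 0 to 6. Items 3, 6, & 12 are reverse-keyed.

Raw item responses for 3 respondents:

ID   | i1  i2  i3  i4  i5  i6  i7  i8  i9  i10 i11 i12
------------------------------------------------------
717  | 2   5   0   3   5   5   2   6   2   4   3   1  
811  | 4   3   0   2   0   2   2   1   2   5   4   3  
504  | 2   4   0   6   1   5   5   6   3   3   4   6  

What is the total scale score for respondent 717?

Respondent 717 raw: 2, 5, 0, 3, 5, 5, 2, 6, 2, 4, 3, 1.
Reverse-coded (on a 0–6 scale, reversed = 6 − raw):
  item 1: 2
  item 2: 5
  item 3: 6 − 0 = 6
  item 4: 3
  item 5: 5
  item 6: 6 − 5 = 1
  item 7: 2
  item 8: 6
  item 9: 2
  item 10: 4
  item 11: 3
  item 12: 6 − 1 = 5
Sum = 2 + 5 + 6 + 3 + 5 + 1 + 2 + 6 + 2 + 4 + 3 + 5 = 44

44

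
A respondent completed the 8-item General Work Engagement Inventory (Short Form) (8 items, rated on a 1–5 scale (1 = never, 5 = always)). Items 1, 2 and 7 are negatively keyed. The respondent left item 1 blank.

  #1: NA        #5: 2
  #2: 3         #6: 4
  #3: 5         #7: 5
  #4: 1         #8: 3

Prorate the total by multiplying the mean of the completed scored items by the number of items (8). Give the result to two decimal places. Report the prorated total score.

Reverse-coded (reverse-coded value = 6 − response):
  item 2: 6 − 3 = 3
  item 7: 6 − 5 = 1
Completed scored items (7 of 8): 3, 5, 1, 2, 4, 1, 3; sum = 19.
Person mean = 19 / 7 ≈ 2.7143
Prorated total = (19 / 7) × 8 = 21.71 (to 2 dp)

21.71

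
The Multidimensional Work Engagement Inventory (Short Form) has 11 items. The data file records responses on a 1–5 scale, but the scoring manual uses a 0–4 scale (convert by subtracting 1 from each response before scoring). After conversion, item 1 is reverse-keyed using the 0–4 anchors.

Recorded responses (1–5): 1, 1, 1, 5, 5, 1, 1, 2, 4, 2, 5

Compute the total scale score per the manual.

21

Convert to 0–4: 0, 0, 0, 4, 4, 0, 0, 1, 3, 1, 4
Reverse-coded (on a 0–4 scale, reversed = 4 − raw):
  item 1: 4 − 0 = 4
Scored: 4, 0, 0, 4, 4, 0, 0, 1, 3, 1, 4
Total = 21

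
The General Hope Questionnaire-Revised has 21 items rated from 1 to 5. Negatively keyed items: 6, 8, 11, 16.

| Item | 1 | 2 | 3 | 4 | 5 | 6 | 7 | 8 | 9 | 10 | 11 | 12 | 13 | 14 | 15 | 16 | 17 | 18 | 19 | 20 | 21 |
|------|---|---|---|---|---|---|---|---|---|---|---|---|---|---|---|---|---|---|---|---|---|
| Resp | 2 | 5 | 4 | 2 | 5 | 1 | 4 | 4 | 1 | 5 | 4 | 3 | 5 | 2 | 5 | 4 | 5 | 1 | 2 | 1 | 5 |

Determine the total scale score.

Apply reverse scoring (reversed = (1+5) − raw = 6 − raw):
  item 6: 6 − 1 = 5
  item 8: 6 − 4 = 2
  item 11: 6 − 4 = 2
  item 16: 6 − 4 = 2
Scored items: 2, 5, 4, 2, 5, 5, 4, 2, 1, 5, 2, 3, 5, 2, 5, 2, 5, 1, 2, 1, 5
Total = 2 + 5 + 4 + 2 + 5 + 5 + 4 + 2 + 1 + 5 + 2 + 3 + 5 + 2 + 5 + 2 + 5 + 1 + 2 + 1 + 5 = 68

68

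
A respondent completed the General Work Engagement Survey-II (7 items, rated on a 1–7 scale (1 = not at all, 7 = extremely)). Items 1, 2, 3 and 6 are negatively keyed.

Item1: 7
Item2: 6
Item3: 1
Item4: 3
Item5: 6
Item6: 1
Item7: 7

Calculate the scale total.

Reversing items 1, 2, 3, and 6 with 8 − raw:
Total = (8−7) + (8−6) + (8−1) + 3 + 6 + (8−1) + 7
      = 1 + 2 + 7 + 3 + 6 + 7 + 7 = 33

33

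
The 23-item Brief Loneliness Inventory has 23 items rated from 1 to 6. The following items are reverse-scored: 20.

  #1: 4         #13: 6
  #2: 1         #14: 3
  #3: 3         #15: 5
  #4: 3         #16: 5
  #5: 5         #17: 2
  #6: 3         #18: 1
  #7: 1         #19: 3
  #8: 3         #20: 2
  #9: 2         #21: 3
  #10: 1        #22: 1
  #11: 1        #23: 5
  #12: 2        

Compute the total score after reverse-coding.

68

Raw sum = 65. Reverse-scored items: 20; their raw sum = 2.
Each reversal replaces raw with 7 − raw, changing the total by 7 − 2·raw per item.
Total = 65 + 1·7 − 2·2 = 65 + 7 − 4 = 68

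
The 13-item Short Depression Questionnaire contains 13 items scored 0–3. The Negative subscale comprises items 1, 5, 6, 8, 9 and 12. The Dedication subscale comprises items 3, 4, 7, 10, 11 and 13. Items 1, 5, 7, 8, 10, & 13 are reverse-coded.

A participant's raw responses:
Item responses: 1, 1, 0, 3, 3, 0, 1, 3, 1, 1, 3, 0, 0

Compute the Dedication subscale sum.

Dedication items: 3, 4, 7, 10, 11, 13.
Of these, items 7, 10, & 13 are reverse-coded; reversed = (0+3) − raw = 3 − raw.
  item 3: 0
  item 4: 3
  item 7: 3 − 1 = 2
  item 10: 3 − 1 = 2
  item 11: 3
  item 13: 3 − 0 = 3
Sum = 0 + 3 + 2 + 2 + 3 + 3 = 13

13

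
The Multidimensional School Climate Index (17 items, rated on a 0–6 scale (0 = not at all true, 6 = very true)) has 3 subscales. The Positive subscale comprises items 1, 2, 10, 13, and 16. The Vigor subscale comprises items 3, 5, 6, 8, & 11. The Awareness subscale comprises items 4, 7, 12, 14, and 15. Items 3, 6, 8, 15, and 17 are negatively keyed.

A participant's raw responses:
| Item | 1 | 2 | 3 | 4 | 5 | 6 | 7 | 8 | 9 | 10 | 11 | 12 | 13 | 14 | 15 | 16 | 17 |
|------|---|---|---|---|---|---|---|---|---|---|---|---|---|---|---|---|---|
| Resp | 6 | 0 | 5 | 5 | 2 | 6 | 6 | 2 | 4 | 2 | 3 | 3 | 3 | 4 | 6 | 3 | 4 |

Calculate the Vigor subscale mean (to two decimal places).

Vigor items: 3, 5, 6, 8, 11.
Of these, items 3, 6, & 8 are negatively keyed; on a 0–6 scale, reversed = 6 − raw.
  item 3: 6 − 5 = 1
  item 5: 2
  item 6: 6 − 6 = 0
  item 8: 6 − 2 = 4
  item 11: 3
Sum = 1 + 2 + 0 + 4 + 3 = 10
Mean = 10 / 5 = 2.00

2.00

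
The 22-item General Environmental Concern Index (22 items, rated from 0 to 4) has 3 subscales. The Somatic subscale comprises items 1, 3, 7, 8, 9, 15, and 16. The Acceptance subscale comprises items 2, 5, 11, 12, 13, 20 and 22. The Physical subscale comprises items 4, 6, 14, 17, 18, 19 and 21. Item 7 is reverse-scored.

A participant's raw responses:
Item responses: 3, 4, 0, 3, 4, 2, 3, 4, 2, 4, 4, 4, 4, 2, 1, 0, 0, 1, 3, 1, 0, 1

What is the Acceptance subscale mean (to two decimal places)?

Acceptance items: 2, 5, 11, 12, 13, 20, 22.
  item 2: 4
  item 5: 4
  item 11: 4
  item 12: 4
  item 13: 4
  item 20: 1
  item 22: 1
Sum = 4 + 4 + 4 + 4 + 4 + 1 + 1 = 22
Mean = 22 / 7 = 3.14

3.14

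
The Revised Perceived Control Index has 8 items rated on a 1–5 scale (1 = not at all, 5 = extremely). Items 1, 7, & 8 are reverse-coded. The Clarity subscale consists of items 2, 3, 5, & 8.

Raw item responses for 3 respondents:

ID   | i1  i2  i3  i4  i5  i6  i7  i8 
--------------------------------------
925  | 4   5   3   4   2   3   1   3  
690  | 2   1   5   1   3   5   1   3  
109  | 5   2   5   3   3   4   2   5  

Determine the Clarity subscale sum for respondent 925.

13

Respondent 925 raw: 4, 5, 3, 4, 2, 3, 1, 3.
Clarity items: 2, 3, 5, 8.
Reverse-coded (reverse-coded value = 6 − response):
  item 2: 5
  item 3: 3
  item 5: 2
  item 8: 6 − 3 = 3
Sum = 5 + 3 + 2 + 3 = 13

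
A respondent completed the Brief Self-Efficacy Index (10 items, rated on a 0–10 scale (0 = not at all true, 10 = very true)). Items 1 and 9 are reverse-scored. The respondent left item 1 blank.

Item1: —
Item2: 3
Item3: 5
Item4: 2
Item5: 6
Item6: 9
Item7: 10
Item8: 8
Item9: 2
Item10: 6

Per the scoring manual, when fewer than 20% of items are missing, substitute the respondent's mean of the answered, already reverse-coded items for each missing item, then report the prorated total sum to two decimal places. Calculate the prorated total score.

Reverse-coded (on a 0–10 scale, reversed = 10 − raw):
  item 9: 10 − 2 = 8
Completed scored items (9 of 10): 3, 5, 2, 6, 9, 10, 8, 8, 6; sum = 57.
Person mean = 57 / 9 ≈ 6.3333
Prorated total = (57 / 9) × 10 = 63.33 (to 2 dp)

63.33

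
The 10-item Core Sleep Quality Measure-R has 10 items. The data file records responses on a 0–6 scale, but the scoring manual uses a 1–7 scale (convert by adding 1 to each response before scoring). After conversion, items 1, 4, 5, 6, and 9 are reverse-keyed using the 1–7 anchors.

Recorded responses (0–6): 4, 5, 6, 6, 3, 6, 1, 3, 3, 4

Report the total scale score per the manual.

Convert to 1–7: 5, 6, 7, 7, 4, 7, 2, 4, 4, 5
Reverse-coded (on a 1–7 scale, reversed = 8 − raw):
  item 1: 8 − 5 = 3
  item 4: 8 − 7 = 1
  item 5: 8 − 4 = 4
  item 6: 8 − 7 = 1
  item 9: 8 − 4 = 4
Scored: 3, 6, 7, 1, 4, 1, 2, 4, 4, 5
Total = 37

37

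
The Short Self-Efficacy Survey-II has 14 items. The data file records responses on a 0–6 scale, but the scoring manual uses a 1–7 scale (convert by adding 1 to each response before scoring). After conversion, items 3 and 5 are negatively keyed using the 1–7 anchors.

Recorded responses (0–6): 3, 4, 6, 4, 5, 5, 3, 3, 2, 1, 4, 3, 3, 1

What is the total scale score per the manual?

Convert to 1–7: 4, 5, 7, 5, 6, 6, 4, 4, 3, 2, 5, 4, 4, 2
Reverse-coded (on a 1–7 scale, reversed = 8 − raw):
  item 3: 8 − 7 = 1
  item 5: 8 − 6 = 2
Scored: 4, 5, 1, 5, 2, 6, 4, 4, 3, 2, 5, 4, 4, 2
Total = 51

51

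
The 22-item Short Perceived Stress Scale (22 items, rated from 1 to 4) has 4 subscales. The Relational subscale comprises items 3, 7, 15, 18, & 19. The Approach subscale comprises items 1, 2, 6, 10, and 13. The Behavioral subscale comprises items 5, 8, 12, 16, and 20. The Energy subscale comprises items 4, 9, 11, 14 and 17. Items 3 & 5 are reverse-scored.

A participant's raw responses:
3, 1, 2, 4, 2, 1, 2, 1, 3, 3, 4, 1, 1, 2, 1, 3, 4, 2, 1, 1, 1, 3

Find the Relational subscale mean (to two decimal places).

Relational items: 3, 7, 15, 18, 19.
Of these, item 3 is reverse-scored; on a 1–4 scale, reversed = 5 − raw.
  item 3: 5 − 2 = 3
  item 7: 2
  item 15: 1
  item 18: 2
  item 19: 1
Sum = 3 + 2 + 1 + 2 + 1 = 9
Mean = 9 / 5 = 1.80

1.80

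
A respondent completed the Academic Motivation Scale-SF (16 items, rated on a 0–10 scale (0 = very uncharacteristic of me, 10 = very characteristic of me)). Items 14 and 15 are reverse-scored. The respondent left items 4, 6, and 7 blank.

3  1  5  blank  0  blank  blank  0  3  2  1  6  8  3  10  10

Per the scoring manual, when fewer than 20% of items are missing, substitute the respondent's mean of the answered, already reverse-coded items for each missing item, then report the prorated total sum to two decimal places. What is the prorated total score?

Reverse-coded (reversed = (0+10) − raw = 10 − raw):
  item 14: 10 − 3 = 7
  item 15: 10 − 10 = 0
Completed scored items (13 of 16): 3, 1, 5, 0, 0, 3, 2, 1, 6, 8, 7, 0, 10; sum = 46.
Person mean = 46 / 13 ≈ 3.5385
Prorated total = (46 / 13) × 16 = 56.62 (to 2 dp)

56.62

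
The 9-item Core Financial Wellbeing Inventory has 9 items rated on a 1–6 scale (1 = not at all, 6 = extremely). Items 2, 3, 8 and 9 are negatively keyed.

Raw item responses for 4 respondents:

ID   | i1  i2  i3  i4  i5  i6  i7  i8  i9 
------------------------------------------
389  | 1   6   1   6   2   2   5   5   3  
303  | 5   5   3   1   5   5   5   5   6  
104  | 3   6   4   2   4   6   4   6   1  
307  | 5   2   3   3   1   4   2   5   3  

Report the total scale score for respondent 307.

Respondent 307 raw: 5, 2, 3, 3, 1, 4, 2, 5, 3.
Reverse-coded (on a 1–6 scale, reversed = 7 − raw):
  item 1: 5
  item 2: 7 − 2 = 5
  item 3: 7 − 3 = 4
  item 4: 3
  item 5: 1
  item 6: 4
  item 7: 2
  item 8: 7 − 5 = 2
  item 9: 7 − 3 = 4
Sum = 5 + 5 + 4 + 3 + 1 + 4 + 2 + 2 + 4 = 30

30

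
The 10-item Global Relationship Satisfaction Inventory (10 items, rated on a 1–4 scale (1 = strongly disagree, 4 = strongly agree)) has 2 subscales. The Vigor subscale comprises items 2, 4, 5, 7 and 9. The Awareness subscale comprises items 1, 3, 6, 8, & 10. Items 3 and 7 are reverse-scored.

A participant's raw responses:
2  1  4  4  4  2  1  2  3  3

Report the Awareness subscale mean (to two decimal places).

Awareness items: 1, 3, 6, 8, 10.
Of these, item 3 is reverse-scored; reverse-coded value = 5 − response.
  item 1: 2
  item 3: 5 − 4 = 1
  item 6: 2
  item 8: 2
  item 10: 3
Sum = 2 + 1 + 2 + 2 + 3 = 10
Mean = 10 / 5 = 2.00

2.00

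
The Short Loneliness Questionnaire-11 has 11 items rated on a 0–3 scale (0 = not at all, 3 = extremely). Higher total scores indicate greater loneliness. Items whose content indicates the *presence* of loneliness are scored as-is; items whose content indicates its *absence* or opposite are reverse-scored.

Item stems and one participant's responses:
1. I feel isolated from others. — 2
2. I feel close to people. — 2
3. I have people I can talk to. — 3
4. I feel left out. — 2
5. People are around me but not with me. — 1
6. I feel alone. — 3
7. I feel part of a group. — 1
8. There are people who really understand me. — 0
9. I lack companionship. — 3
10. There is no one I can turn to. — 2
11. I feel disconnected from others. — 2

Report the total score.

Items 2, 3, 7, 8 describe the absence/opposite of loneliness → reverse-score.
reversed = (0+3) − raw = 3 − raw.
  item 1: 2
  item 2: 3 − 2 = 1
  item 3: 3 − 3 = 0
  item 4: 2
  item 5: 1
  item 6: 3
  item 7: 3 − 1 = 2
  item 8: 3 − 0 = 3
  item 9: 3
  item 10: 2
  item 11: 2
Total = 2 + 1 + 0 + 2 + 1 + 3 + 2 + 3 + 3 + 2 + 2 = 21

21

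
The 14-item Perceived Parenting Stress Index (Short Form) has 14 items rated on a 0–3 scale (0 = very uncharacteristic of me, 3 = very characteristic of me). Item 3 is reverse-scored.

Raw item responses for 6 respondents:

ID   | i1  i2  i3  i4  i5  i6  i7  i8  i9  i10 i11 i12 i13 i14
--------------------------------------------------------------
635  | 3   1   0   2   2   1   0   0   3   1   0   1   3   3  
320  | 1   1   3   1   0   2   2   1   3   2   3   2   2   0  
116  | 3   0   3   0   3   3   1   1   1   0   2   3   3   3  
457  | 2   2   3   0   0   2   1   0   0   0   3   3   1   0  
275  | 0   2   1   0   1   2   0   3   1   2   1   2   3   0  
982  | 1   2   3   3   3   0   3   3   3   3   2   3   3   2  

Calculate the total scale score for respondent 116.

23

Respondent 116 raw: 3, 0, 3, 0, 3, 3, 1, 1, 1, 0, 2, 3, 3, 3.
Reverse-coded (on a 0–3 scale, reversed = 3 − raw):
  item 1: 3
  item 2: 0
  item 3: 3 − 3 = 0
  item 4: 0
  item 5: 3
  item 6: 3
  item 7: 1
  item 8: 1
  item 9: 1
  item 10: 0
  item 11: 2
  item 12: 3
  item 13: 3
  item 14: 3
Sum = 3 + 0 + 0 + 0 + 3 + 3 + 1 + 1 + 1 + 0 + 2 + 3 + 3 + 3 = 23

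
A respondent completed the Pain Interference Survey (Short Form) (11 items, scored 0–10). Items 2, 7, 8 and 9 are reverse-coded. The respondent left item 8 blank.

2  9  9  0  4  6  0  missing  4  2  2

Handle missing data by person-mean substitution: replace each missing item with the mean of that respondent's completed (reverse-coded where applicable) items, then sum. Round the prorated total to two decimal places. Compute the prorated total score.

Reverse-coded (on a 0–10 scale, reversed = 10 − raw):
  item 2: 10 − 9 = 1
  item 7: 10 − 0 = 10
  item 9: 10 − 4 = 6
Completed scored items (10 of 11): 2, 1, 9, 0, 4, 6, 10, 6, 2, 2; sum = 42.
Person mean = 42 / 10 ≈ 4.2000
Prorated total = (42 / 10) × 11 = 46.20 (to 2 dp)

46.20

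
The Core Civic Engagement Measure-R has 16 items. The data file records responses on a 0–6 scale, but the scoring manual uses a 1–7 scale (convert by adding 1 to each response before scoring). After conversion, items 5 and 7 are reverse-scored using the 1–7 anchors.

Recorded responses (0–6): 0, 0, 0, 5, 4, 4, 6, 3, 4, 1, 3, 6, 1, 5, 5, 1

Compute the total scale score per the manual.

56

Convert to 1–7: 1, 1, 1, 6, 5, 5, 7, 4, 5, 2, 4, 7, 2, 6, 6, 2
Reverse-coded (reversed = (1+7) − raw = 8 − raw):
  item 5: 8 − 5 = 3
  item 7: 8 − 7 = 1
Scored: 1, 1, 1, 6, 3, 5, 1, 4, 5, 2, 4, 7, 2, 6, 6, 2
Total = 56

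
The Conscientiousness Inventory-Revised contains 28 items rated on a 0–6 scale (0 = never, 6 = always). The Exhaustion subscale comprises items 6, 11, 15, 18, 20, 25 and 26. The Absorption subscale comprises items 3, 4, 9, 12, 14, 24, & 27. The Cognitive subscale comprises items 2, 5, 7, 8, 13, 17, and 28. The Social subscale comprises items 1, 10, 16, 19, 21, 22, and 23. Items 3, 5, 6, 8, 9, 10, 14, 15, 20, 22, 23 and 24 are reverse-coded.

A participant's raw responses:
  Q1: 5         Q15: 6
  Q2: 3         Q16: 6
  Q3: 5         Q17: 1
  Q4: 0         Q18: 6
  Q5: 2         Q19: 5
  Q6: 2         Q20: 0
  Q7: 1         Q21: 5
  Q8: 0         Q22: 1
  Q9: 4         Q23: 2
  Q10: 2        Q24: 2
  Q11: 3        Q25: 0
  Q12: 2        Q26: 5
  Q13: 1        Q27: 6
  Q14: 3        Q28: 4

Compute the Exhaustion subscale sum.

Exhaustion items: 6, 11, 15, 18, 20, 25, 26.
Of these, items 6, 15 and 20 are reverse-coded; reverse-coded value = 6 − response.
  item 6: 6 − 2 = 4
  item 11: 3
  item 15: 6 − 6 = 0
  item 18: 6
  item 20: 6 − 0 = 6
  item 25: 0
  item 26: 5
Sum = 4 + 3 + 0 + 6 + 6 + 0 + 5 = 24

24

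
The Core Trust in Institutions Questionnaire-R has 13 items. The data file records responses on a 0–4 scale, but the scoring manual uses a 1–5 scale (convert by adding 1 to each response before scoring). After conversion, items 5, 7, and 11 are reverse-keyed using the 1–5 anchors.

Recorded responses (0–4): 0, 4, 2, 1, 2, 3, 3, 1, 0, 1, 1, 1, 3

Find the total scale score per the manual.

Convert to 1–5: 1, 5, 3, 2, 3, 4, 4, 2, 1, 2, 2, 2, 4
Reverse-coded (reverse-coded value = 6 − response):
  item 5: 6 − 3 = 3
  item 7: 6 − 4 = 2
  item 11: 6 − 2 = 4
Scored: 1, 5, 3, 2, 3, 4, 2, 2, 1, 2, 4, 2, 4
Total = 35

35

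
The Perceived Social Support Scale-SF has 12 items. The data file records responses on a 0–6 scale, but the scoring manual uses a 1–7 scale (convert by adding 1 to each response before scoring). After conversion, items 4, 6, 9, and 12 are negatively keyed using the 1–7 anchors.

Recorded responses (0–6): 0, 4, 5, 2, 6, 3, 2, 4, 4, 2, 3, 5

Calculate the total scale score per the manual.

48

Convert to 1–7: 1, 5, 6, 3, 7, 4, 3, 5, 5, 3, 4, 6
Reverse-coded (on a 1–7 scale, reversed = 8 − raw):
  item 4: 8 − 3 = 5
  item 6: 8 − 4 = 4
  item 9: 8 − 5 = 3
  item 12: 8 − 6 = 2
Scored: 1, 5, 6, 5, 7, 4, 3, 5, 3, 3, 4, 2
Total = 48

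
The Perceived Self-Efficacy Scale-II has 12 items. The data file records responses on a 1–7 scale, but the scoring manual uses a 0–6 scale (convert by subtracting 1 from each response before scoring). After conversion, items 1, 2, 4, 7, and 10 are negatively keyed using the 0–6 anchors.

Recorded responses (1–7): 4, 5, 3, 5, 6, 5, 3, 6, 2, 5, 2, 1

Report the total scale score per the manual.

31

Convert to 0–6: 3, 4, 2, 4, 5, 4, 2, 5, 1, 4, 1, 0
Reverse-coded (reverse-coded value = 6 − response):
  item 1: 6 − 3 = 3
  item 2: 6 − 4 = 2
  item 4: 6 − 4 = 2
  item 7: 6 − 2 = 4
  item 10: 6 − 4 = 2
Scored: 3, 2, 2, 2, 5, 4, 4, 5, 1, 2, 1, 0
Total = 31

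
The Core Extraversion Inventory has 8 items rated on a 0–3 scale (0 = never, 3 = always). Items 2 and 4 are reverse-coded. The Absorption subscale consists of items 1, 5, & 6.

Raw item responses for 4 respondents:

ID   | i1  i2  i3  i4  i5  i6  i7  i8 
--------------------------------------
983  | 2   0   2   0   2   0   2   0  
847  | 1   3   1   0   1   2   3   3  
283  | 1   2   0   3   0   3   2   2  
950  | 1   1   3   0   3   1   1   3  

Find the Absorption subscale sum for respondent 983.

4

Respondent 983 raw: 2, 0, 2, 0, 2, 0, 2, 0.
Absorption items: 1, 5, 6.
Reverse-coded (reverse-coded value = 3 − response):
  item 1: 2
  item 5: 2
  item 6: 0
Sum = 2 + 2 + 0 = 4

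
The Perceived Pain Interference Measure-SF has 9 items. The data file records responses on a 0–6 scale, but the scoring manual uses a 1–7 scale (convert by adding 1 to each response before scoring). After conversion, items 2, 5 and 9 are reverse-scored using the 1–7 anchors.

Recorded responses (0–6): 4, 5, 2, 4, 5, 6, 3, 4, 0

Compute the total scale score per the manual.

40

Convert to 1–7: 5, 6, 3, 5, 6, 7, 4, 5, 1
Reverse-coded (on a 1–7 scale, reversed = 8 − raw):
  item 2: 8 − 6 = 2
  item 5: 8 − 6 = 2
  item 9: 8 − 1 = 7
Scored: 5, 2, 3, 5, 2, 7, 4, 5, 7
Total = 40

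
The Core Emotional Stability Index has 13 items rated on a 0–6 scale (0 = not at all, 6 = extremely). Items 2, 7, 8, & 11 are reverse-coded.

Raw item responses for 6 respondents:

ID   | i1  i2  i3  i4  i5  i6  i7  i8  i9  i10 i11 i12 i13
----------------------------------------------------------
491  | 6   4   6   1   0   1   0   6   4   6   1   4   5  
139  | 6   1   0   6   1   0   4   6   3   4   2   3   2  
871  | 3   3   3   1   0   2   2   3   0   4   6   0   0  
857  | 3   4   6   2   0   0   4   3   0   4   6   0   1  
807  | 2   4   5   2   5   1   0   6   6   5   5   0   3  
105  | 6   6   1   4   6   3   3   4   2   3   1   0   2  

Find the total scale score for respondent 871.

Respondent 871 raw: 3, 3, 3, 1, 0, 2, 2, 3, 0, 4, 6, 0, 0.
Reverse-coded (reversed = (0+6) − raw = 6 − raw):
  item 1: 3
  item 2: 6 − 3 = 3
  item 3: 3
  item 4: 1
  item 5: 0
  item 6: 2
  item 7: 6 − 2 = 4
  item 8: 6 − 3 = 3
  item 9: 0
  item 10: 4
  item 11: 6 − 6 = 0
  item 12: 0
  item 13: 0
Sum = 3 + 3 + 3 + 1 + 0 + 2 + 4 + 3 + 0 + 4 + 0 + 0 + 0 = 23

23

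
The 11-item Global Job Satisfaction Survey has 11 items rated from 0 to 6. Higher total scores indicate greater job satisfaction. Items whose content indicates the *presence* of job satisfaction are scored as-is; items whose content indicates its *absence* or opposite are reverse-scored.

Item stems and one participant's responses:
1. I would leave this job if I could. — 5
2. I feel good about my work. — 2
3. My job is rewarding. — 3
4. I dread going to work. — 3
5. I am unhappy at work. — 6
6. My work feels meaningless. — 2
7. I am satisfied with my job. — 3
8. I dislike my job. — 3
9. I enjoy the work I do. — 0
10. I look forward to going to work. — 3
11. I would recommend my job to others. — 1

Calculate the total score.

23

Items 1, 4, 5, 6, 8 describe the absence/opposite of job satisfaction → reverse-score.
reversed = (0+6) − raw = 6 − raw.
  item 1: 6 − 5 = 1
  item 2: 2
  item 3: 3
  item 4: 6 − 3 = 3
  item 5: 6 − 6 = 0
  item 6: 6 − 2 = 4
  item 7: 3
  item 8: 6 − 3 = 3
  item 9: 0
  item 10: 3
  item 11: 1
Total = 1 + 2 + 3 + 3 + 0 + 4 + 3 + 3 + 0 + 3 + 1 = 23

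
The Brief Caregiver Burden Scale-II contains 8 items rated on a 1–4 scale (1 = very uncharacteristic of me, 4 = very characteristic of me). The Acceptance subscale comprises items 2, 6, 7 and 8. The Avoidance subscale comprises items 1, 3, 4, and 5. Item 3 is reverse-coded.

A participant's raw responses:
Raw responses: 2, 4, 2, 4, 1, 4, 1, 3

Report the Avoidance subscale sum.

10

Avoidance items: 1, 3, 4, 5.
Of these, item 3 is reverse-coded; on a 1–4 scale, reversed = 5 − raw.
  item 1: 2
  item 3: 5 − 2 = 3
  item 4: 4
  item 5: 1
Sum = 2 + 3 + 4 + 1 = 10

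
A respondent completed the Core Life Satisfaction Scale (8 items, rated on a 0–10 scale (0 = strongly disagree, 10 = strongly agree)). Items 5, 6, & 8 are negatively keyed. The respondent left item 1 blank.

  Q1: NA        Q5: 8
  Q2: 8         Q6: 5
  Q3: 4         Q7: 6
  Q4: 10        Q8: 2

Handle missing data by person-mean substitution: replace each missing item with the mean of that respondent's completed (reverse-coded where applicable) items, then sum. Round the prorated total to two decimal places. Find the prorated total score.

49.14

Reverse-coded (reversed = (0+10) − raw = 10 − raw):
  item 5: 10 − 8 = 2
  item 6: 10 − 5 = 5
  item 8: 10 − 2 = 8
Completed scored items (7 of 8): 8, 4, 10, 2, 5, 6, 8; sum = 43.
Person mean = 43 / 7 ≈ 6.1429
Prorated total = (43 / 7) × 8 = 49.14 (to 2 dp)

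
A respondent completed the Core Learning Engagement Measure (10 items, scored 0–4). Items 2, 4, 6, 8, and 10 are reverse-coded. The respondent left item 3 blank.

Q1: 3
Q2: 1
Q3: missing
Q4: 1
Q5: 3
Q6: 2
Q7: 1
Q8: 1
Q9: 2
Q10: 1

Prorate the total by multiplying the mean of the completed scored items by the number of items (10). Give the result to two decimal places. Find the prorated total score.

25.56

Reverse-coded (reversed = (0+4) − raw = 4 − raw):
  item 2: 4 − 1 = 3
  item 4: 4 − 1 = 3
  item 6: 4 − 2 = 2
  item 8: 4 − 1 = 3
  item 10: 4 − 1 = 3
Completed scored items (9 of 10): 3, 3, 3, 3, 2, 1, 3, 2, 3; sum = 23.
Person mean = 23 / 9 ≈ 2.5556
Prorated total = (23 / 9) × 10 = 25.56 (to 2 dp)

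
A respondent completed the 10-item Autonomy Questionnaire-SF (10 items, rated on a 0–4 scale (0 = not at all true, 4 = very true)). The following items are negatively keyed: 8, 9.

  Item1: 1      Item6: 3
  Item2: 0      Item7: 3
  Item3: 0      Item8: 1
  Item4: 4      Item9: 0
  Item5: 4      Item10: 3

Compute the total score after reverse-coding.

25

Apply reverse scoring (reversed = (0+4) − raw = 4 − raw):
  item 8: 4 − 1 = 3
  item 9: 4 − 0 = 4
After reverse-coding: 1, 0, 0, 4, 4, 3, 3, 3, 4, 3
Total = 1 + 0 + 0 + 4 + 4 + 3 + 3 + 3 + 4 + 3 = 25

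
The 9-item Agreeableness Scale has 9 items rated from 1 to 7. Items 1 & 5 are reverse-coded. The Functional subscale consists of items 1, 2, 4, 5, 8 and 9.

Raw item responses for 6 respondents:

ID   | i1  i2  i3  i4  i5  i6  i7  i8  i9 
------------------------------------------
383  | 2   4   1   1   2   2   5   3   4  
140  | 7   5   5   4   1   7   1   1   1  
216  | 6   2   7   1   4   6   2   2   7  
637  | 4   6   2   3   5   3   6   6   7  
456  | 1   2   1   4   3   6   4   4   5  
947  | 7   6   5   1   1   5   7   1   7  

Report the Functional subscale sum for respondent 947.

23

Respondent 947 raw: 7, 6, 5, 1, 1, 5, 7, 1, 7.
Functional items: 1, 2, 4, 5, 8, 9.
Reverse-coded (reversed = (1+7) − raw = 8 − raw):
  item 1: 8 − 7 = 1
  item 2: 6
  item 4: 1
  item 5: 8 − 1 = 7
  item 8: 1
  item 9: 7
Sum = 1 + 6 + 1 + 7 + 1 + 7 = 23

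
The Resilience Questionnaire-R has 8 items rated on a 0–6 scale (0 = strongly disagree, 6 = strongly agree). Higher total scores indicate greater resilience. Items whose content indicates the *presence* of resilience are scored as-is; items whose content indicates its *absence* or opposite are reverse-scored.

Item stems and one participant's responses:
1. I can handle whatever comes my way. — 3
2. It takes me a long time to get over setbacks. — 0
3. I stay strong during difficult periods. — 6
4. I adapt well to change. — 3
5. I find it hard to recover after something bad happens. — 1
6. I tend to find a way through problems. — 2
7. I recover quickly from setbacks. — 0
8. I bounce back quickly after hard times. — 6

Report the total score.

Items 2, 5 describe the absence/opposite of resilience → reverse-score.
on a 0–6 scale, reversed = 6 − raw.
  item 1: 3
  item 2: 6 − 0 = 6
  item 3: 6
  item 4: 3
  item 5: 6 − 1 = 5
  item 6: 2
  item 7: 0
  item 8: 6
Total = 3 + 6 + 6 + 3 + 5 + 2 + 0 + 6 = 31

31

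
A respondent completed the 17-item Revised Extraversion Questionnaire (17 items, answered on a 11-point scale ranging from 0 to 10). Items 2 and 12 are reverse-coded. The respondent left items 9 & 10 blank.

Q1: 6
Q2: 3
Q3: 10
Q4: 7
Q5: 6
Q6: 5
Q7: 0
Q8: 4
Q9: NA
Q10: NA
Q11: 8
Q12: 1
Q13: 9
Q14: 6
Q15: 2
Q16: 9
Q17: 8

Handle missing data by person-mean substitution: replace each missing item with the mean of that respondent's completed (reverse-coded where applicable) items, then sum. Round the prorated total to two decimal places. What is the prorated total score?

108.80

Reverse-coded (on a 0–10 scale, reversed = 10 − raw):
  item 2: 10 − 3 = 7
  item 12: 10 − 1 = 9
Completed scored items (15 of 17): 6, 7, 10, 7, 6, 5, 0, 4, 8, 9, 9, 6, 2, 9, 8; sum = 96.
Person mean = 96 / 15 ≈ 6.4000
Prorated total = (96 / 15) × 17 = 108.80 (to 2 dp)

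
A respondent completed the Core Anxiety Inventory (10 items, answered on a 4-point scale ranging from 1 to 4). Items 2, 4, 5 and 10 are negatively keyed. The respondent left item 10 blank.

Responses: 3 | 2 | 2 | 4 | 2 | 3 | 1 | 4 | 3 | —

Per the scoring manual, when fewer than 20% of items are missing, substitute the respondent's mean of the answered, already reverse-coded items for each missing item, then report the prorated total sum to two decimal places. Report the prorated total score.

Reverse-coded (reverse-coded value = 5 − response):
  item 2: 5 − 2 = 3
  item 4: 5 − 4 = 1
  item 5: 5 − 2 = 3
Completed scored items (9 of 10): 3, 3, 2, 1, 3, 3, 1, 4, 3; sum = 23.
Person mean = 23 / 9 ≈ 2.5556
Prorated total = (23 / 9) × 10 = 25.56 (to 2 dp)

25.56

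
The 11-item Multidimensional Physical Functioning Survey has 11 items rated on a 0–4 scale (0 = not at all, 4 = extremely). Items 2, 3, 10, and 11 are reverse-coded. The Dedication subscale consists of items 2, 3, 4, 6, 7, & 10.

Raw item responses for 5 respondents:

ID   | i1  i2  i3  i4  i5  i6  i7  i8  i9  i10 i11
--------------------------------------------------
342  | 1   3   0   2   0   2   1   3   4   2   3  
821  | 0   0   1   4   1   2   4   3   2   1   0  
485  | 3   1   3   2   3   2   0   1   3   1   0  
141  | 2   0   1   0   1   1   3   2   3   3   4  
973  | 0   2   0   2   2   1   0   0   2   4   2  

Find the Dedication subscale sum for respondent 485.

Respondent 485 raw: 3, 1, 3, 2, 3, 2, 0, 1, 3, 1, 0.
Dedication items: 2, 3, 4, 6, 7, 10.
Reverse-coded (on a 0–4 scale, reversed = 4 − raw):
  item 2: 4 − 1 = 3
  item 3: 4 − 3 = 1
  item 4: 2
  item 6: 2
  item 7: 0
  item 10: 4 − 1 = 3
Sum = 3 + 1 + 2 + 2 + 0 + 3 = 11

11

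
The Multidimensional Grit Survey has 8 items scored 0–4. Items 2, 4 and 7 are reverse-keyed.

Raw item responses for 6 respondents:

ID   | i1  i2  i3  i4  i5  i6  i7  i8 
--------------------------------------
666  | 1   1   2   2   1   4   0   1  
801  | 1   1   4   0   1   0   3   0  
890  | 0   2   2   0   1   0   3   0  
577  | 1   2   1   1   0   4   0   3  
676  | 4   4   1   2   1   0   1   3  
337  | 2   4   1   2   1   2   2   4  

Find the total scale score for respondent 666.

Respondent 666 raw: 1, 1, 2, 2, 1, 4, 0, 1.
Reverse-coded (reversed = (0+4) − raw = 4 − raw):
  item 1: 1
  item 2: 4 − 1 = 3
  item 3: 2
  item 4: 4 − 2 = 2
  item 5: 1
  item 6: 4
  item 7: 4 − 0 = 4
  item 8: 1
Sum = 1 + 3 + 2 + 2 + 1 + 4 + 4 + 1 = 18

18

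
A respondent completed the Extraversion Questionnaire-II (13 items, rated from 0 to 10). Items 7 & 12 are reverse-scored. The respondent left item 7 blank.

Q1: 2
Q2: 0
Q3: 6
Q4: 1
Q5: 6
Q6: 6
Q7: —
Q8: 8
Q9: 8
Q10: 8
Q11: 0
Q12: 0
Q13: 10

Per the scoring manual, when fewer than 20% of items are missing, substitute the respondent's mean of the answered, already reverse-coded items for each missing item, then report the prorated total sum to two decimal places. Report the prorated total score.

Reverse-coded (reverse-coded value = 10 − response):
  item 12: 10 − 0 = 10
Completed scored items (12 of 13): 2, 0, 6, 1, 6, 6, 8, 8, 8, 0, 10, 10; sum = 65.
Person mean = 65 / 12 ≈ 5.4167
Prorated total = (65 / 12) × 13 = 70.42 (to 2 dp)

70.42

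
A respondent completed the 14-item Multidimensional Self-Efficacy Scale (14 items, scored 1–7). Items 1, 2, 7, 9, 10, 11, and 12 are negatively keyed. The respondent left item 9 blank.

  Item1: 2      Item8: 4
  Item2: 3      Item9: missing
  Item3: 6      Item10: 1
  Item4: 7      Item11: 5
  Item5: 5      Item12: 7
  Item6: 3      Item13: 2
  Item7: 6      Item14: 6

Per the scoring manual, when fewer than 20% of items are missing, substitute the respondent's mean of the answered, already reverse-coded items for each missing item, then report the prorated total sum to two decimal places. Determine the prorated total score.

Reverse-coded (reversed = (1+7) − raw = 8 − raw):
  item 1: 8 − 2 = 6
  item 2: 8 − 3 = 5
  item 7: 8 − 6 = 2
  item 10: 8 − 1 = 7
  item 11: 8 − 5 = 3
  item 12: 8 − 7 = 1
Completed scored items (13 of 14): 6, 5, 6, 7, 5, 3, 2, 4, 7, 3, 1, 2, 6; sum = 57.
Person mean = 57 / 13 ≈ 4.3846
Prorated total = (57 / 13) × 14 = 61.38 (to 2 dp)

61.38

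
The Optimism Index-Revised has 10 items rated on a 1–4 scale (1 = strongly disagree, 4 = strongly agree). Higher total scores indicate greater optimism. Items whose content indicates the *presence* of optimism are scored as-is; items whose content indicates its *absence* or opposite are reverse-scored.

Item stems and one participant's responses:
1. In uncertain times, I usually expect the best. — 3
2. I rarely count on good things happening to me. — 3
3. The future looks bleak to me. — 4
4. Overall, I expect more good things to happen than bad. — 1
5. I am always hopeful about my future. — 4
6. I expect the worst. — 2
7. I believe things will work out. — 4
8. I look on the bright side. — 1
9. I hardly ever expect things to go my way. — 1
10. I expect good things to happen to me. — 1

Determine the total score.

Items 2, 3, 6, 9 describe the absence/opposite of optimism → reverse-score.
reversed = (1+4) − raw = 5 − raw.
  item 1: 3
  item 2: 5 − 3 = 2
  item 3: 5 − 4 = 1
  item 4: 1
  item 5: 4
  item 6: 5 − 2 = 3
  item 7: 4
  item 8: 1
  item 9: 5 − 1 = 4
  item 10: 1
Total = 3 + 2 + 1 + 1 + 4 + 3 + 4 + 1 + 4 + 1 = 24

24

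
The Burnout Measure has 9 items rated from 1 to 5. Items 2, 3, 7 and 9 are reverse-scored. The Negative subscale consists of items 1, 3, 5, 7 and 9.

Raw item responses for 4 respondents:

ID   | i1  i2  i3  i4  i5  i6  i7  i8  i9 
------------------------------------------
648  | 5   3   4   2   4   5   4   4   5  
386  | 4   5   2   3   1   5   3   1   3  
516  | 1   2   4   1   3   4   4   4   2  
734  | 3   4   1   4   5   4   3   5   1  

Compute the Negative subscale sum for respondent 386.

15

Respondent 386 raw: 4, 5, 2, 3, 1, 5, 3, 1, 3.
Negative items: 1, 3, 5, 7, 9.
Reverse-coded (on a 1–5 scale, reversed = 6 − raw):
  item 1: 4
  item 3: 6 − 2 = 4
  item 5: 1
  item 7: 6 − 3 = 3
  item 9: 6 − 3 = 3
Sum = 4 + 4 + 1 + 3 + 3 = 15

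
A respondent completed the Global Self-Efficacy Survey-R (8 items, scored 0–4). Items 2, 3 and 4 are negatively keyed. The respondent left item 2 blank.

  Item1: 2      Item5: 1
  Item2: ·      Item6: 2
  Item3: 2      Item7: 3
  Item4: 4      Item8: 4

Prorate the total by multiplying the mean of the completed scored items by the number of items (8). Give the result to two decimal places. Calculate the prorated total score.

16.00

Reverse-coded (reversed = (0+4) − raw = 4 − raw):
  item 3: 4 − 2 = 2
  item 4: 4 − 4 = 0
Completed scored items (7 of 8): 2, 2, 0, 1, 2, 3, 4; sum = 14.
Person mean = 14 / 7 ≈ 2.0000
Prorated total = (14 / 7) × 8 = 16.00 (to 2 dp)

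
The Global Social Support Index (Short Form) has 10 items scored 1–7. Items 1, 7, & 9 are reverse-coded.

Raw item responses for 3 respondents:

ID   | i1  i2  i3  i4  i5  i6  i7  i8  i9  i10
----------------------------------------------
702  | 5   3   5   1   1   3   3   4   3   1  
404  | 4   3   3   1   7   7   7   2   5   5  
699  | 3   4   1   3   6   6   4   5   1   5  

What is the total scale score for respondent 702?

31

Respondent 702 raw: 5, 3, 5, 1, 1, 3, 3, 4, 3, 1.
Reverse-coded (on a 1–7 scale, reversed = 8 − raw):
  item 1: 8 − 5 = 3
  item 2: 3
  item 3: 5
  item 4: 1
  item 5: 1
  item 6: 3
  item 7: 8 − 3 = 5
  item 8: 4
  item 9: 8 − 3 = 5
  item 10: 1
Sum = 3 + 3 + 5 + 1 + 1 + 3 + 5 + 4 + 5 + 1 = 31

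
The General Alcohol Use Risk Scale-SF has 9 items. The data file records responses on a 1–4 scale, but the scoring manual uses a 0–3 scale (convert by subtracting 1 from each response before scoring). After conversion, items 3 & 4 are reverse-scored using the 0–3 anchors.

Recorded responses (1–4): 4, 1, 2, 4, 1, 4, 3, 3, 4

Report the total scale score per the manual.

15

Convert to 0–3: 3, 0, 1, 3, 0, 3, 2, 2, 3
Reverse-coded (reversed = (0+3) − raw = 3 − raw):
  item 3: 3 − 1 = 2
  item 4: 3 − 3 = 0
Scored: 3, 0, 2, 0, 0, 3, 2, 2, 3
Total = 15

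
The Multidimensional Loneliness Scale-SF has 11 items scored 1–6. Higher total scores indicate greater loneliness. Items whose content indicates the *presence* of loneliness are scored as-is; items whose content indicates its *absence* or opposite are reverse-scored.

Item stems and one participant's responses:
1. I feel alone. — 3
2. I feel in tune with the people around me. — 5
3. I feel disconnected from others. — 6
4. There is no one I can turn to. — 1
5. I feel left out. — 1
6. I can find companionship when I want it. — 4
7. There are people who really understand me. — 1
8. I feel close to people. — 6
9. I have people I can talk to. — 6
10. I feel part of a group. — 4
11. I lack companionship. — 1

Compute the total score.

Items 2, 6, 7, 8, 9, 10 describe the absence/opposite of loneliness → reverse-score.
on a 1–6 scale, reversed = 7 − raw.
  item 1: 3
  item 2: 7 − 5 = 2
  item 3: 6
  item 4: 1
  item 5: 1
  item 6: 7 − 4 = 3
  item 7: 7 − 1 = 6
  item 8: 7 − 6 = 1
  item 9: 7 − 6 = 1
  item 10: 7 − 4 = 3
  item 11: 1
Total = 3 + 2 + 6 + 1 + 1 + 3 + 6 + 1 + 1 + 3 + 1 = 28

28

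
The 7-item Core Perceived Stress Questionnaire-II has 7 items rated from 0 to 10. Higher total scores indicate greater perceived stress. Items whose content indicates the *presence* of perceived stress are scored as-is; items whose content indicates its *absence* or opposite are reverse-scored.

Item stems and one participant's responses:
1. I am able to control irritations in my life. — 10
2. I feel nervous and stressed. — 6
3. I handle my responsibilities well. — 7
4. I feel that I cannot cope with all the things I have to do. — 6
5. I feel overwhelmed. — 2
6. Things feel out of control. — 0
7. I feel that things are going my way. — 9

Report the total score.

Items 1, 3, 7 describe the absence/opposite of perceived stress → reverse-score.
reverse-coded value = 10 − response.
  item 1: 10 − 10 = 0
  item 2: 6
  item 3: 10 − 7 = 3
  item 4: 6
  item 5: 2
  item 6: 0
  item 7: 10 − 9 = 1
Total = 0 + 6 + 3 + 6 + 2 + 0 + 1 = 18

18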